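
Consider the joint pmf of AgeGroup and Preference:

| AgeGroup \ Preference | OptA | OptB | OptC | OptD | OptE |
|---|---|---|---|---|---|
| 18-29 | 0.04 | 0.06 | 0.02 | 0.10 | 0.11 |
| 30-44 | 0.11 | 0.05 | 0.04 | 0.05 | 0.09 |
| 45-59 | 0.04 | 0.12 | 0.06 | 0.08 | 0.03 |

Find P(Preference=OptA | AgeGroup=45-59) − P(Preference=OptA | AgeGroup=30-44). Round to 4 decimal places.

P(AgeGroup=45-59) = 0.04 + 0.12 + 0.06 + 0.08 + 0.03 = 0.33; P(Preference=OptA | AgeGroup=45-59) = 0.04/0.33 = 0.12121.
P(AgeGroup=30-44) = 0.11 + 0.05 + 0.04 + 0.05 + 0.09 = 0.34; P(Preference=OptA | AgeGroup=30-44) = 0.11/0.34 = 0.32353.
Difference = -0.2023.

-0.2023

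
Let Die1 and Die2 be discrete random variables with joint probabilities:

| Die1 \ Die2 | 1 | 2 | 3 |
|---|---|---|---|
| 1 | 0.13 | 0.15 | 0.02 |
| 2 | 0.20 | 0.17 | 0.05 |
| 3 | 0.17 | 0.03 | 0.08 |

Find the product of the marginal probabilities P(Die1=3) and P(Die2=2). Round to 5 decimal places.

0.09800

P(Die1=3) = 0.17 + 0.03 + 0.08 = 0.28.
P(Die2=2) = 0.15 + 0.17 + 0.03 = 0.35.
Product: 0.28 × 0.35 = 0.09800.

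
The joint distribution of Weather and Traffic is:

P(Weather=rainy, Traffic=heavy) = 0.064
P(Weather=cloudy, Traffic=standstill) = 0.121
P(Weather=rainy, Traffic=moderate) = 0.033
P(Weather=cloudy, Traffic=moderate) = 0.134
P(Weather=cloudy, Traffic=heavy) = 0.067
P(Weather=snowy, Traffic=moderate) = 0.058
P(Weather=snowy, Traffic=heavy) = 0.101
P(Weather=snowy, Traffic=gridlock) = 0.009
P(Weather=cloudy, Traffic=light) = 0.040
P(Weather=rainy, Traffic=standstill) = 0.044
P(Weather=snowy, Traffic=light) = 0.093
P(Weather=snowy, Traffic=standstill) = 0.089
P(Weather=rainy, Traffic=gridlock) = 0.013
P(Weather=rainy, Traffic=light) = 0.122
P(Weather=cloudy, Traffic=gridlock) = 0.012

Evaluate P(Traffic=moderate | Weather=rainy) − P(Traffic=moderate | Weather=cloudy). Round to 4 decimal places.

-0.2387

P(Weather=rainy) = 0.122 + 0.033 + 0.064 + 0.013 + 0.044 = 0.276; P(Traffic=moderate | Weather=rainy) = 0.033/0.276 = 0.11957.
P(Weather=cloudy) = 0.040 + 0.134 + 0.067 + 0.012 + 0.121 = 0.374; P(Traffic=moderate | Weather=cloudy) = 0.134/0.374 = 0.35829.
Difference = -0.2387.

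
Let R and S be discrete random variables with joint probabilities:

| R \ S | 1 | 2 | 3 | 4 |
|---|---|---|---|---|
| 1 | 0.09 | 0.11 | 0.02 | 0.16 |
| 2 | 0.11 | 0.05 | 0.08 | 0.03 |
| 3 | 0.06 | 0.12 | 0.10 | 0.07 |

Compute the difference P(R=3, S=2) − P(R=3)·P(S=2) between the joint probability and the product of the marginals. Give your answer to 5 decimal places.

0.02200

P(R=3) = 0.06 + 0.12 + 0.10 + 0.07 = 0.35.
P(S=2) = 0.11 + 0.05 + 0.12 = 0.28.
P(R=3, S=2) − P(R=3)P(S=2) = 0.12 − 0.35×0.28 = 0.02200.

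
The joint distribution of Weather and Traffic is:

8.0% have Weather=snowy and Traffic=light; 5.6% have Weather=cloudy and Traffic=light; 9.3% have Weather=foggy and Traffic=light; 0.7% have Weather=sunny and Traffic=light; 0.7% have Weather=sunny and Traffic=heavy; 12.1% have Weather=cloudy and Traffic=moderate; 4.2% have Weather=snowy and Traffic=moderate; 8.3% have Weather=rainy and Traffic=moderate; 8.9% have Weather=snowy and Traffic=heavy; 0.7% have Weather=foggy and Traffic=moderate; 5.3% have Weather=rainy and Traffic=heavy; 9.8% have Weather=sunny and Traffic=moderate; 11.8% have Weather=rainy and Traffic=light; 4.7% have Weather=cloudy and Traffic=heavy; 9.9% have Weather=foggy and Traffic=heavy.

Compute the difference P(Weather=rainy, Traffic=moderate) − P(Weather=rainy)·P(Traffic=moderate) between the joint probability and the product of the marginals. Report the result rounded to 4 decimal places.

-0.0062

P(Weather=rainy) = 0.118 + 0.083 + 0.053 = 0.254.
P(Traffic=moderate) = 0.098 + 0.121 + 0.083 + 0.042 + 0.007 = 0.351.
P(Weather=rainy, Traffic=moderate) − P(Weather=rainy)P(Traffic=moderate) = 0.083 − 0.254×0.351 = -0.0062.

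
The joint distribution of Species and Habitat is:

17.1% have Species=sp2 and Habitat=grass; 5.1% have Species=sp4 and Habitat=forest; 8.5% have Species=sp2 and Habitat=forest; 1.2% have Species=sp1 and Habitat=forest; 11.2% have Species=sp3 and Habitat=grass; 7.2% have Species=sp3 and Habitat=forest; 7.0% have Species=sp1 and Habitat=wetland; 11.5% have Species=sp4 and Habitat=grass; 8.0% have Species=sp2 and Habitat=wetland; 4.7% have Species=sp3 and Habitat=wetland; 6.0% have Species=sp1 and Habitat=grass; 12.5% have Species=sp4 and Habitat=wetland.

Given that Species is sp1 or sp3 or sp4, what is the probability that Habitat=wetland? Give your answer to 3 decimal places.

P(Species=sp1) = 0.012 + 0.060 + 0.070 = 0.142.
P(Species=sp3) = 0.072 + 0.112 + 0.047 = 0.231.
P(Species=sp4) = 0.051 + 0.115 + 0.125 = 0.291.
P(Species ∈ {sp1, sp3, sp4}) = 0.142 + 0.231 + 0.291 = 0.664; P(Habitat=wetland, Species ∈ {sp1, sp3, sp4}) = 0.070 + 0.047 + 0.125 = 0.242.
P(Habitat=wetland | Species ∈ {sp1, sp3, sp4}) = 0.242/0.664 = 0.364.

0.364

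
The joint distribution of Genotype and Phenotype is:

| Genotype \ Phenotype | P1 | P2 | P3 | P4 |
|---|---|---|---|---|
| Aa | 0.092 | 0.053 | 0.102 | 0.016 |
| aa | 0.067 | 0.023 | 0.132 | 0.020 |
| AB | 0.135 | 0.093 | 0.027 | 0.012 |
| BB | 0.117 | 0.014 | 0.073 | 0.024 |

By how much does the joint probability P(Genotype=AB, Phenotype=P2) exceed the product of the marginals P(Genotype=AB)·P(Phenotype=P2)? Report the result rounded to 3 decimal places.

0.044

P(Genotype=AB) = 0.135 + 0.093 + 0.027 + 0.012 = 0.267.
P(Phenotype=P2) = 0.053 + 0.023 + 0.093 + 0.014 = 0.183.
P(Genotype=AB, Phenotype=P2) − P(Genotype=AB)P(Phenotype=P2) = 0.093 − 0.267×0.183 = 0.044.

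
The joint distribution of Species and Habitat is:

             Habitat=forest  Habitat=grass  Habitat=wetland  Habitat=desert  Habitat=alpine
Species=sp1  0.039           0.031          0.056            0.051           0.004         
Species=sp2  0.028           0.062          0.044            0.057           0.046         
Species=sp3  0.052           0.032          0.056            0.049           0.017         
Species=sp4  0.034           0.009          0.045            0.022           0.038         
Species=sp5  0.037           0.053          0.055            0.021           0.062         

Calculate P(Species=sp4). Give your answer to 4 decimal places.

P(Species=sp4) = 0.034 + 0.009 + 0.045 + 0.022 + 0.038 = 0.148.

0.1480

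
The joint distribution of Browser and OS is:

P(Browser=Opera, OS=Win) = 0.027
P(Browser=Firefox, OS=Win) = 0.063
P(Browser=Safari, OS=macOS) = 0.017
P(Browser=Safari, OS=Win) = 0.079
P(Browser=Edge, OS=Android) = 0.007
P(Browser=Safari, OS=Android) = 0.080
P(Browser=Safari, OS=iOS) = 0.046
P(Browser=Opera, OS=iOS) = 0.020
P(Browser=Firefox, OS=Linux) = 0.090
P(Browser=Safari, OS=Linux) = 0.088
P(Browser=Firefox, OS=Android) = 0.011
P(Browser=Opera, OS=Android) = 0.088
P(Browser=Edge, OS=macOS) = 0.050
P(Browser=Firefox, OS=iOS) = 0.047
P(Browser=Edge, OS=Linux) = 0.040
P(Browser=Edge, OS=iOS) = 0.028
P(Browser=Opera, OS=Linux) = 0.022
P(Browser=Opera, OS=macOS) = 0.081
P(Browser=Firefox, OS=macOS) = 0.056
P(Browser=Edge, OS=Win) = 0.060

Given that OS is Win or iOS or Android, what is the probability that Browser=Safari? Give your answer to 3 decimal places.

P(OS=Win) = 0.063 + 0.079 + 0.060 + 0.027 = 0.229.
P(OS=iOS) = 0.047 + 0.046 + 0.028 + 0.020 = 0.141.
P(OS=Android) = 0.011 + 0.080 + 0.007 + 0.088 = 0.186.
P(OS ∈ {Win, iOS, Android}) = 0.229 + 0.141 + 0.186 = 0.556; P(Browser=Safari, OS ∈ {Win, iOS, Android}) = 0.079 + 0.046 + 0.080 = 0.205.
P(Browser=Safari | OS ∈ {Win, iOS, Android}) = 0.205/0.556 = 0.369.

0.369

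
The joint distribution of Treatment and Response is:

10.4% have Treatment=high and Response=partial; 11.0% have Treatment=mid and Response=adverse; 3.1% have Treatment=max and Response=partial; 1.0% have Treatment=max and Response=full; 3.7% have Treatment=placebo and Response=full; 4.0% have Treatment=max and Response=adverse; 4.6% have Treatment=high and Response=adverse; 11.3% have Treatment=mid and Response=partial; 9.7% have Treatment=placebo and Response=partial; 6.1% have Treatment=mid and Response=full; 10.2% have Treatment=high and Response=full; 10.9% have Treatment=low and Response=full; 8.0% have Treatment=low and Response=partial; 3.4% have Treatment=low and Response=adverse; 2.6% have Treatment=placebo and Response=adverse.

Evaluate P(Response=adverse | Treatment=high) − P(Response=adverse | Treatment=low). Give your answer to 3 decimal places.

P(Treatment=high) = 0.104 + 0.102 + 0.046 = 0.252; P(Response=adverse | Treatment=high) = 0.046/0.252 = 0.1825.
P(Treatment=low) = 0.080 + 0.109 + 0.034 = 0.223; P(Response=adverse | Treatment=low) = 0.034/0.223 = 0.1525.
Difference = 0.030.

0.030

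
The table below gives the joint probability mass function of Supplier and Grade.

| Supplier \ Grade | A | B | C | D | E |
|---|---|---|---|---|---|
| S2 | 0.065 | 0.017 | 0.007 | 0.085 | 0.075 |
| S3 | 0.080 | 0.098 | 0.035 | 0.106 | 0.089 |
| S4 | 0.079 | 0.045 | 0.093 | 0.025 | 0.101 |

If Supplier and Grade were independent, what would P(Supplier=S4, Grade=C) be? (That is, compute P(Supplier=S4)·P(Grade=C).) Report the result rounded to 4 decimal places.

0.0463

P(Supplier=S4) = 0.079 + 0.045 + 0.093 + 0.025 + 0.101 = 0.343.
P(Grade=C) = 0.007 + 0.035 + 0.093 = 0.135.
Product: 0.343 × 0.135 = 0.0463.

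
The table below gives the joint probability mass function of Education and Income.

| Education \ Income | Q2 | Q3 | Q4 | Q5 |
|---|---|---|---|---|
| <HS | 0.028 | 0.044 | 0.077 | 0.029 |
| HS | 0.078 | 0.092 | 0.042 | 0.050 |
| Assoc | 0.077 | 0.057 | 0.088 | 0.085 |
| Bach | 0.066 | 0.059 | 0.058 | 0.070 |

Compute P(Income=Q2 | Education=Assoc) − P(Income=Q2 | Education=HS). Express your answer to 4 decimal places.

-0.0469

P(Education=Assoc) = 0.077 + 0.057 + 0.088 + 0.085 = 0.307; P(Income=Q2 | Education=Assoc) = 0.077/0.307 = 0.25081.
P(Education=HS) = 0.078 + 0.092 + 0.042 + 0.050 = 0.262; P(Income=Q2 | Education=HS) = 0.078/0.262 = 0.29771.
Difference = -0.0469.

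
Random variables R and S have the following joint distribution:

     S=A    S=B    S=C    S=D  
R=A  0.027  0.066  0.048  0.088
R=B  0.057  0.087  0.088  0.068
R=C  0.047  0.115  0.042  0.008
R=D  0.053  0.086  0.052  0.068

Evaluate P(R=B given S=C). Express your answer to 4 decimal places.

P(S=C) = 0.048 + 0.088 + 0.042 + 0.052 = 0.230.
P(R=B | S=C) = 0.088/0.230 = 0.3826.

0.3826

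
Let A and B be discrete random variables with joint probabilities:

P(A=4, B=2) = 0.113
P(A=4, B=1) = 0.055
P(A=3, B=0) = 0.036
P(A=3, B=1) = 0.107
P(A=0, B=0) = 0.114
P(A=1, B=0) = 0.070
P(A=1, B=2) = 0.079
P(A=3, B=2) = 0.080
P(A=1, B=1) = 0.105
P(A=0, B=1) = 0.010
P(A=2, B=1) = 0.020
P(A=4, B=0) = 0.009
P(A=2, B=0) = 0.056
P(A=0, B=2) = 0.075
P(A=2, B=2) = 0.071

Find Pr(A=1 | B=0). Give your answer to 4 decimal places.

P(B=0) = 0.114 + 0.070 + 0.056 + 0.036 + 0.009 = 0.285.
P(A=1 | B=0) = 0.070/0.285 = 0.2456.

0.2456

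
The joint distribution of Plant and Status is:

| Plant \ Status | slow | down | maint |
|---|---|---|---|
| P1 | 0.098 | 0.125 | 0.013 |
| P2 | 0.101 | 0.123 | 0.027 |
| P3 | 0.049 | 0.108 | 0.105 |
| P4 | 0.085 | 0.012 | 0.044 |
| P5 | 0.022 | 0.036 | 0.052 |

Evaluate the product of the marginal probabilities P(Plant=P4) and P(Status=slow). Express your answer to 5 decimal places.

P(Plant=P4) = 0.085 + 0.012 + 0.044 = 0.141.
P(Status=slow) = 0.098 + 0.101 + 0.049 + 0.085 + 0.022 = 0.355.
Product: 0.141 × 0.355 = 0.05006.

0.05006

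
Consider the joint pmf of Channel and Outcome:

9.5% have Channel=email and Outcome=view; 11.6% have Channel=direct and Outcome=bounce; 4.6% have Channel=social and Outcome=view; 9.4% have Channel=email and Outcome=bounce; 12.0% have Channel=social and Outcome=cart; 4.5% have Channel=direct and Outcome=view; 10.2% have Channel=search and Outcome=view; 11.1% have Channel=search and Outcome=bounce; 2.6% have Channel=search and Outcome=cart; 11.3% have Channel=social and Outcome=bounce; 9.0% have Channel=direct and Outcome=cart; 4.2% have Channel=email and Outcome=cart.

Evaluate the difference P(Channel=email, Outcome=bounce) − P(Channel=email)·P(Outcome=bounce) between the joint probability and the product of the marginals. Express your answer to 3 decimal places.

P(Channel=email) = 0.094 + 0.095 + 0.042 = 0.231.
P(Outcome=bounce) = 0.094 + 0.111 + 0.113 + 0.116 = 0.434.
P(Channel=email, Outcome=bounce) − P(Channel=email)P(Outcome=bounce) = 0.094 − 0.231×0.434 = -0.006.

-0.006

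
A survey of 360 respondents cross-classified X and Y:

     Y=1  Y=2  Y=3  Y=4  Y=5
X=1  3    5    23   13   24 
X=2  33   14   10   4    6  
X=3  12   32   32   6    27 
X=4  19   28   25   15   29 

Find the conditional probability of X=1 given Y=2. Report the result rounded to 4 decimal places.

0.0633

Total with Y=2: 5 + 14 + 32 + 28 = 79.
P(X=1 | Y=2) = 5/79 = 0.0633.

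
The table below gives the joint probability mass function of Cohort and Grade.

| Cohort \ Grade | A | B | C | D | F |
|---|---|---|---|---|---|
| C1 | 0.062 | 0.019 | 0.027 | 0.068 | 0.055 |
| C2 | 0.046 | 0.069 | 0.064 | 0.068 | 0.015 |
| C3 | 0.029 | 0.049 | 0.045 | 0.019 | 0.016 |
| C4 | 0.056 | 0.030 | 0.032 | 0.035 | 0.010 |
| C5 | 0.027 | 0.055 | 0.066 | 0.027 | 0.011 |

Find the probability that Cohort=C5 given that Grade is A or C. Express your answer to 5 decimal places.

0.20485

P(Grade=A) = 0.062 + 0.046 + 0.029 + 0.056 + 0.027 = 0.220.
P(Grade=C) = 0.027 + 0.064 + 0.045 + 0.032 + 0.066 = 0.234.
P(Grade ∈ {A, C}) = 0.220 + 0.234 = 0.454; P(Cohort=C5, Grade ∈ {A, C}) = 0.027 + 0.066 = 0.093.
P(Cohort=C5 | Grade ∈ {A, C}) = 0.093/0.454 = 0.20485.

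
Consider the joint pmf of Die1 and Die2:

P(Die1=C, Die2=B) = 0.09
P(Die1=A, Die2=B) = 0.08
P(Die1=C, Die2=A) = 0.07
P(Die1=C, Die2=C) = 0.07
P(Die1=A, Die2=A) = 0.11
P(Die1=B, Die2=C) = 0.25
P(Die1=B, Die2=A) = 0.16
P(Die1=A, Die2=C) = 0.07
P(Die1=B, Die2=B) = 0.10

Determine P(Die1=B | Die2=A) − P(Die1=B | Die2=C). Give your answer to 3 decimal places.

-0.170

P(Die2=A) = 0.11 + 0.16 + 0.07 = 0.34; P(Die1=B | Die2=A) = 0.16/0.34 = 0.4706.
P(Die2=C) = 0.07 + 0.25 + 0.07 = 0.39; P(Die1=B | Die2=C) = 0.25/0.39 = 0.6410.
Difference = -0.170.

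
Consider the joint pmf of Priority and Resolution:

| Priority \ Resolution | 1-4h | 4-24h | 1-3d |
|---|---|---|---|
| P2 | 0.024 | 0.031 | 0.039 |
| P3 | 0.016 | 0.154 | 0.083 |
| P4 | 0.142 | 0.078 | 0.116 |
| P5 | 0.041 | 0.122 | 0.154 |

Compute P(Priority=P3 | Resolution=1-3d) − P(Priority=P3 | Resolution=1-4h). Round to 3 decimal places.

P(Resolution=1-3d) = 0.039 + 0.083 + 0.116 + 0.154 = 0.392; P(Priority=P3 | Resolution=1-3d) = 0.083/0.392 = 0.2117.
P(Resolution=1-4h) = 0.024 + 0.016 + 0.142 + 0.041 = 0.223; P(Priority=P3 | Resolution=1-4h) = 0.016/0.223 = 0.0717.
Difference = 0.140.

0.140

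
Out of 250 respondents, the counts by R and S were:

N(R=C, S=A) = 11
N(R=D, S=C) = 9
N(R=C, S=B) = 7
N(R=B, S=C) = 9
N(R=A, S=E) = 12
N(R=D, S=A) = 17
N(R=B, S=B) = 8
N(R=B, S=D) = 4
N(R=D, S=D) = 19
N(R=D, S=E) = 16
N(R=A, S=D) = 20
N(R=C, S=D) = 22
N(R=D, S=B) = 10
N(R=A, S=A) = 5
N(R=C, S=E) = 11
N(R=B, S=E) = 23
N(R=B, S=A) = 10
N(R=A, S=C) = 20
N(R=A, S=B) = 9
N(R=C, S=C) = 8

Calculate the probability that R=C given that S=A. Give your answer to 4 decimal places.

Total with S=A: 5 + 10 + 11 + 17 = 43.
P(R=C | S=A) = 11/43 = 0.2558.

0.2558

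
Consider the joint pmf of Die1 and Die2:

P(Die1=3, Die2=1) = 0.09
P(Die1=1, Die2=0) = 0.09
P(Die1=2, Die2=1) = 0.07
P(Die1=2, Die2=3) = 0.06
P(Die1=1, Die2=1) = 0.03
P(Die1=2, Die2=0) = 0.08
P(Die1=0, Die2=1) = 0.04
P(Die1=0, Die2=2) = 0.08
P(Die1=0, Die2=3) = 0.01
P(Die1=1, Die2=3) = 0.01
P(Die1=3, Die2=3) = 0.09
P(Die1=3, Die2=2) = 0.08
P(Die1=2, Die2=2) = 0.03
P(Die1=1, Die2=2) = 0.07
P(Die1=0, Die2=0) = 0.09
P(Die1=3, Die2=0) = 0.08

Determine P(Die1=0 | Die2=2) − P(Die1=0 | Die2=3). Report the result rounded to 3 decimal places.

0.249

P(Die2=2) = 0.08 + 0.07 + 0.03 + 0.08 = 0.26; P(Die1=0 | Die2=2) = 0.08/0.26 = 0.3077.
P(Die2=3) = 0.01 + 0.01 + 0.06 + 0.09 = 0.17; P(Die1=0 | Die2=3) = 0.01/0.17 = 0.0588.
Difference = 0.249.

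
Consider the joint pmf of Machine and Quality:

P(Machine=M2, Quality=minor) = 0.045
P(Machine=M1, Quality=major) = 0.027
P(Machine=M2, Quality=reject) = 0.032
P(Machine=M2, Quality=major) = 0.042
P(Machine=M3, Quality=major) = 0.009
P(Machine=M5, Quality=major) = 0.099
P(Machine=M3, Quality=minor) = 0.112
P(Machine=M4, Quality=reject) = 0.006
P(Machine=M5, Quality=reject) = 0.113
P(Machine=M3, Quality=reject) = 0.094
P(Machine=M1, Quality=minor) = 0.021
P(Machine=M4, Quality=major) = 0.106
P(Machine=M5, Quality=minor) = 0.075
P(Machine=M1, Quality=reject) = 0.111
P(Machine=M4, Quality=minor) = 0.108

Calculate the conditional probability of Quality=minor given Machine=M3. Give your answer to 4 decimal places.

P(Machine=M3) = 0.112 + 0.009 + 0.094 = 0.215.
P(Quality=minor | Machine=M3) = 0.112/0.215 = 0.5209.

0.5209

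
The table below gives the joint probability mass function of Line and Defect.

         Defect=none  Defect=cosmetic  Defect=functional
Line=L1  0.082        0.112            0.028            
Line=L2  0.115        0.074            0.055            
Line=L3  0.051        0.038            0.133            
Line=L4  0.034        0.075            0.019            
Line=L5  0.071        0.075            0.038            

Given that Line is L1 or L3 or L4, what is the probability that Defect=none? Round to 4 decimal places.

P(Line=L1) = 0.082 + 0.112 + 0.028 = 0.222.
P(Line=L3) = 0.051 + 0.038 + 0.133 = 0.222.
P(Line=L4) = 0.034 + 0.075 + 0.019 = 0.128.
P(Line ∈ {L1, L3, L4}) = 0.222 + 0.222 + 0.128 = 0.572; P(Defect=none, Line ∈ {L1, L3, L4}) = 0.082 + 0.051 + 0.034 = 0.167.
P(Defect=none | Line ∈ {L1, L3, L4}) = 0.167/0.572 = 0.2920.

0.2920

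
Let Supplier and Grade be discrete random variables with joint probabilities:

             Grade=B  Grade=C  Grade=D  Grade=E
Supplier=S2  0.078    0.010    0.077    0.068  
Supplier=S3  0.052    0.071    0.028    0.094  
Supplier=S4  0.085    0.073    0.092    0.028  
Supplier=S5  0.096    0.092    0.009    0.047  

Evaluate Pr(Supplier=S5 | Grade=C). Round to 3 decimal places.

0.374

P(Grade=C) = 0.010 + 0.071 + 0.073 + 0.092 = 0.246.
P(Supplier=S5 | Grade=C) = 0.092/0.246 = 0.374.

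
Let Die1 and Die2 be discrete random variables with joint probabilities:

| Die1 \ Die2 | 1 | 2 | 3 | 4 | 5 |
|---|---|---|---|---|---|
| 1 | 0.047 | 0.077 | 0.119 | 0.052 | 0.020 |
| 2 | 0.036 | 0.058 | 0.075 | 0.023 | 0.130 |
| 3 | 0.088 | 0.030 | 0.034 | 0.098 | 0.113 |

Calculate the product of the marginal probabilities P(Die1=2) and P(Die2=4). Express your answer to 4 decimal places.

P(Die1=2) = 0.036 + 0.058 + 0.075 + 0.023 + 0.130 = 0.322.
P(Die2=4) = 0.052 + 0.023 + 0.098 = 0.173.
Product: 0.322 × 0.173 = 0.0557.

0.0557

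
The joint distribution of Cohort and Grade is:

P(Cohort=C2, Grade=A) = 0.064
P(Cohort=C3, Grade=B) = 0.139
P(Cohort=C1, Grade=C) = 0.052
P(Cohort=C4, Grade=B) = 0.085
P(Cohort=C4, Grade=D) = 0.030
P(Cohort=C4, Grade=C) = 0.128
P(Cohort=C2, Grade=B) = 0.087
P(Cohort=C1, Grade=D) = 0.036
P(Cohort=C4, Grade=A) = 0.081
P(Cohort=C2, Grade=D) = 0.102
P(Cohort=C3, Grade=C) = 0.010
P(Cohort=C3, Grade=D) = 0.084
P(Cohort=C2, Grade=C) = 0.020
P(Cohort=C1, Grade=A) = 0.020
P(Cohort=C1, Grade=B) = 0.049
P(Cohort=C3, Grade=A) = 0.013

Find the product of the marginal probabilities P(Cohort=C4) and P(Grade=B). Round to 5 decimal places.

0.11664

P(Cohort=C4) = 0.081 + 0.085 + 0.128 + 0.030 = 0.324.
P(Grade=B) = 0.049 + 0.087 + 0.139 + 0.085 = 0.360.
Product: 0.324 × 0.360 = 0.11664.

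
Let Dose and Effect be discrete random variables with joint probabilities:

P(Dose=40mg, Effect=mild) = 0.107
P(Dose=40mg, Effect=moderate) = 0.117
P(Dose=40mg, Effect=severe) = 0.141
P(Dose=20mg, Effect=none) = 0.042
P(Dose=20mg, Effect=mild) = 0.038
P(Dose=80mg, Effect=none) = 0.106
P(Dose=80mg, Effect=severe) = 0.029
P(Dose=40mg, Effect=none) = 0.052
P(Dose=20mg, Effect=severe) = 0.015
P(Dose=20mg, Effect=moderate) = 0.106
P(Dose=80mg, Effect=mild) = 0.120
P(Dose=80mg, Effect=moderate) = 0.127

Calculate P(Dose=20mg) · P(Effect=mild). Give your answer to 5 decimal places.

P(Dose=20mg) = 0.042 + 0.038 + 0.106 + 0.015 = 0.201.
P(Effect=mild) = 0.038 + 0.107 + 0.120 = 0.265.
Product: 0.201 × 0.265 = 0.05327.

0.05327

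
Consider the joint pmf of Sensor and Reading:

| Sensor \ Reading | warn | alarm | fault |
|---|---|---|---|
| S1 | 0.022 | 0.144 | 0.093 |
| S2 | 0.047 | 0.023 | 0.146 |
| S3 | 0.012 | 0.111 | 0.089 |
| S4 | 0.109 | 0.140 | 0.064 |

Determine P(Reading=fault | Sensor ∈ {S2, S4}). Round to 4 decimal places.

0.3970

P(Sensor=S2) = 0.047 + 0.023 + 0.146 = 0.216.
P(Sensor=S4) = 0.109 + 0.140 + 0.064 = 0.313.
P(Sensor ∈ {S2, S4}) = 0.216 + 0.313 = 0.529; P(Reading=fault, Sensor ∈ {S2, S4}) = 0.146 + 0.064 = 0.210.
P(Reading=fault | Sensor ∈ {S2, S4}) = 0.210/0.529 = 0.3970.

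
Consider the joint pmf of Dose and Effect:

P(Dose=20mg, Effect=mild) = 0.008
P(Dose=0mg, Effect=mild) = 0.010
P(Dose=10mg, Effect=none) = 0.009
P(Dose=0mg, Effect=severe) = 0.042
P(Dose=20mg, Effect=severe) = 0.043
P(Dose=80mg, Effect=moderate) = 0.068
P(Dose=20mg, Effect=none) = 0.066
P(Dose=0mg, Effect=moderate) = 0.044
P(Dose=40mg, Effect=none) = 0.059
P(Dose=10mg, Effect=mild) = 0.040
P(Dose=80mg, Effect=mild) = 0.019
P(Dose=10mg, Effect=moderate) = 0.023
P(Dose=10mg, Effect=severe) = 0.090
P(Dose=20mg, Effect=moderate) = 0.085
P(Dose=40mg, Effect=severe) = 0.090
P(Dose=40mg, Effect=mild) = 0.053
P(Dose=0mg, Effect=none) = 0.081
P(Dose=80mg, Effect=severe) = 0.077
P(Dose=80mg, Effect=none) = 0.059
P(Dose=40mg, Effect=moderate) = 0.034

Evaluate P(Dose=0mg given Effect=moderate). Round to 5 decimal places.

0.17323

P(Effect=moderate) = 0.044 + 0.023 + 0.085 + 0.034 + 0.068 = 0.254.
P(Dose=0mg | Effect=moderate) = 0.044/0.254 = 0.17323.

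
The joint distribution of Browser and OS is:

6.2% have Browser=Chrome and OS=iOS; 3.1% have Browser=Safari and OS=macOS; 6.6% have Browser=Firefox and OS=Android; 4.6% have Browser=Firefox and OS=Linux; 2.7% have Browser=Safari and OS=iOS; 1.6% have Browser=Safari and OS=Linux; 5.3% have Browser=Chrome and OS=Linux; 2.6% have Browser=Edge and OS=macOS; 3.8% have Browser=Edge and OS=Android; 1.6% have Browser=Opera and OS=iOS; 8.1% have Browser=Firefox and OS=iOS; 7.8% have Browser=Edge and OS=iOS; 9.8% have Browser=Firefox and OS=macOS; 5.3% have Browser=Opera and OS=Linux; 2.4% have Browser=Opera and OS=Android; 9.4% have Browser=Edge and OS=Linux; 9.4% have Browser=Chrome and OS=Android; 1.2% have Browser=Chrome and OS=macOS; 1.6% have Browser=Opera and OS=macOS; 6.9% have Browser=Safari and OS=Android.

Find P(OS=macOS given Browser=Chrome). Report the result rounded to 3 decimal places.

P(Browser=Chrome) = 0.012 + 0.053 + 0.062 + 0.094 = 0.221.
P(OS=macOS | Browser=Chrome) = 0.012/0.221 = 0.054.

0.054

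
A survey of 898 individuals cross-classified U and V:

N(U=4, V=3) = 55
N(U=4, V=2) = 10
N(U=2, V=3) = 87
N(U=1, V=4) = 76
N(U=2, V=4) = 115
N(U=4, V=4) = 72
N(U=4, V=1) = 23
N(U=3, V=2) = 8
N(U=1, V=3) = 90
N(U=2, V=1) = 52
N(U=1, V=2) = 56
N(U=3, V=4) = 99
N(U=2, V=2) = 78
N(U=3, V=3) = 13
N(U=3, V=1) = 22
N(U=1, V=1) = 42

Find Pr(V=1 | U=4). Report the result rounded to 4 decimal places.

Total with U=4: 23 + 10 + 55 + 72 = 160.
P(V=1 | U=4) = 23/160 = 0.1438.

0.1438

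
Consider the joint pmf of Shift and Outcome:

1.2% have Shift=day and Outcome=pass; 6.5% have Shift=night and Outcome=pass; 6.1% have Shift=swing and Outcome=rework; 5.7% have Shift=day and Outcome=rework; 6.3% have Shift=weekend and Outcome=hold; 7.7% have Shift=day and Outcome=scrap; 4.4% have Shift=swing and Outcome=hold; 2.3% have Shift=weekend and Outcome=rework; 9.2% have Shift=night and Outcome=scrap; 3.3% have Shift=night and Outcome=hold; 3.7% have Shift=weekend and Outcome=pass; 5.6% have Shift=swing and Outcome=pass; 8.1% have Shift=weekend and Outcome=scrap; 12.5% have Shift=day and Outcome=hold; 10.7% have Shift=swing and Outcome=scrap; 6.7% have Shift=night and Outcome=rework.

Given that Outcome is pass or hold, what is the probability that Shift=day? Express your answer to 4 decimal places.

0.3149

P(Outcome=pass) = 0.012 + 0.056 + 0.065 + 0.037 = 0.170.
P(Outcome=hold) = 0.125 + 0.044 + 0.033 + 0.063 = 0.265.
P(Outcome ∈ {pass, hold}) = 0.170 + 0.265 = 0.435; P(Shift=day, Outcome ∈ {pass, hold}) = 0.012 + 0.125 = 0.137.
P(Shift=day | Outcome ∈ {pass, hold}) = 0.137/0.435 = 0.3149.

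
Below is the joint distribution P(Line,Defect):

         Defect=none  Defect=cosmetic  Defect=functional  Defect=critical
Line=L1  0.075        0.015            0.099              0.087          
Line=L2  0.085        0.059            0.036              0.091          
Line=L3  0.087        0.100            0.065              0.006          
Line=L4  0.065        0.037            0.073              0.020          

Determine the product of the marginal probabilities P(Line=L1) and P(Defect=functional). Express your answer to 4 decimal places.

P(Line=L1) = 0.075 + 0.015 + 0.099 + 0.087 = 0.276.
P(Defect=functional) = 0.099 + 0.036 + 0.065 + 0.073 = 0.273.
Product: 0.276 × 0.273 = 0.0753.

0.0753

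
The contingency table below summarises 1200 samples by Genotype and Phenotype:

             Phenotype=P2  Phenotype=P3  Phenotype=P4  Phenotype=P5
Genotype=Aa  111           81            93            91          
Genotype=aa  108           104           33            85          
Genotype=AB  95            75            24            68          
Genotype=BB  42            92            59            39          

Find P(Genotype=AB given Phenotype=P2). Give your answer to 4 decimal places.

0.2669

Total with Phenotype=P2: 111 + 108 + 95 + 42 = 356.
P(Genotype=AB | Phenotype=P2) = 95/356 = 0.2669.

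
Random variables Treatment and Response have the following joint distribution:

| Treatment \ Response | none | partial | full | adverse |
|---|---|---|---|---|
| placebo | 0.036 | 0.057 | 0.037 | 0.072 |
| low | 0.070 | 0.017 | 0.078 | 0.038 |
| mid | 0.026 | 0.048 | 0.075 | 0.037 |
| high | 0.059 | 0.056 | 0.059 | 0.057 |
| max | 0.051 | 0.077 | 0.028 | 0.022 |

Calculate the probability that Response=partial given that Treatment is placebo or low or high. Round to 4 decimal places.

0.2044

P(Treatment=placebo) = 0.036 + 0.057 + 0.037 + 0.072 = 0.202.
P(Treatment=low) = 0.070 + 0.017 + 0.078 + 0.038 = 0.203.
P(Treatment=high) = 0.059 + 0.056 + 0.059 + 0.057 = 0.231.
P(Treatment ∈ {placebo, low, high}) = 0.202 + 0.203 + 0.231 = 0.636; P(Response=partial, Treatment ∈ {placebo, low, high}) = 0.057 + 0.017 + 0.056 = 0.130.
P(Response=partial | Treatment ∈ {placebo, low, high}) = 0.130/0.636 = 0.2044.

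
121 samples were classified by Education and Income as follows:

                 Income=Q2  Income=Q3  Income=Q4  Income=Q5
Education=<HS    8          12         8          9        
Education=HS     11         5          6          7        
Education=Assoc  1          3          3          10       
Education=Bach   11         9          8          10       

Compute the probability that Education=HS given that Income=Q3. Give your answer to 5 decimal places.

0.17241

Total with Income=Q3: 12 + 5 + 3 + 9 = 29.
P(Education=HS | Income=Q3) = 5/29 = 0.17241.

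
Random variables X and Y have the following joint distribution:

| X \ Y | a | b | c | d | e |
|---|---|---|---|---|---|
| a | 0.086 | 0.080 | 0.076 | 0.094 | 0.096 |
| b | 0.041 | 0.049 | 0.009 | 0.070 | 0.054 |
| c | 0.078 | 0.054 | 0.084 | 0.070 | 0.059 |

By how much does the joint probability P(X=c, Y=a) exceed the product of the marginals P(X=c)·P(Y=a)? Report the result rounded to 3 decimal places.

P(X=c) = 0.078 + 0.054 + 0.084 + 0.070 + 0.059 = 0.345.
P(Y=a) = 0.086 + 0.041 + 0.078 = 0.205.
P(X=c, Y=a) − P(X=c)P(Y=a) = 0.078 − 0.345×0.205 = 0.007.

0.007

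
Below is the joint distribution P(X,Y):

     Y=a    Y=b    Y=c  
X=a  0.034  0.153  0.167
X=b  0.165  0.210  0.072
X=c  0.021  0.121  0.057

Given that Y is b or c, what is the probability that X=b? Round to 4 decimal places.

0.3615

P(Y=b) = 0.153 + 0.210 + 0.121 = 0.484.
P(Y=c) = 0.167 + 0.072 + 0.057 = 0.296.
P(Y ∈ {b, c}) = 0.484 + 0.296 = 0.780; P(X=b, Y ∈ {b, c}) = 0.210 + 0.072 = 0.282.
P(X=b | Y ∈ {b, c}) = 0.282/0.780 = 0.3615.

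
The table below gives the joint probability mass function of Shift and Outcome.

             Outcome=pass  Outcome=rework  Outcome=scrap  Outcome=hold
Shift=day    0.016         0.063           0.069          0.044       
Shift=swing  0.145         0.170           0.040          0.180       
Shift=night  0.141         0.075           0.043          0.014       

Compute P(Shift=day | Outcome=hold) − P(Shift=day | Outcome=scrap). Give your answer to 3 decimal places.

-0.269

P(Outcome=hold) = 0.044 + 0.180 + 0.014 = 0.238; P(Shift=day | Outcome=hold) = 0.044/0.238 = 0.1849.
P(Outcome=scrap) = 0.069 + 0.040 + 0.043 = 0.152; P(Shift=day | Outcome=scrap) = 0.069/0.152 = 0.4539.
Difference = -0.269.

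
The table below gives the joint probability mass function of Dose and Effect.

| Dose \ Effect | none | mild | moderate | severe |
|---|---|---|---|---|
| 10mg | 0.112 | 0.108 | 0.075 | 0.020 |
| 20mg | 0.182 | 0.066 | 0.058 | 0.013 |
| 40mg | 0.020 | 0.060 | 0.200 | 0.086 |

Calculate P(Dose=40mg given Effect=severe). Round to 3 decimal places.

0.723

P(Effect=severe) = 0.020 + 0.013 + 0.086 = 0.119.
P(Dose=40mg | Effect=severe) = 0.086/0.119 = 0.723.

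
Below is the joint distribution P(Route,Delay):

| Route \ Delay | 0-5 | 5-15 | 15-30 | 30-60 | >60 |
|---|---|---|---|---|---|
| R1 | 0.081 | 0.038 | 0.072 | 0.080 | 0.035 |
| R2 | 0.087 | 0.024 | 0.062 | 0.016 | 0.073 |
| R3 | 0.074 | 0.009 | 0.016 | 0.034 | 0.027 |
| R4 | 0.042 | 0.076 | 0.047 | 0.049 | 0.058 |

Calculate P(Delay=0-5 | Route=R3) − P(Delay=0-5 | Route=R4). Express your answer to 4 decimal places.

P(Route=R3) = 0.074 + 0.009 + 0.016 + 0.034 + 0.027 = 0.160; P(Delay=0-5 | Route=R3) = 0.074/0.160 = 0.46250.
P(Route=R4) = 0.042 + 0.076 + 0.047 + 0.049 + 0.058 = 0.272; P(Delay=0-5 | Route=R4) = 0.042/0.272 = 0.15441.
Difference = 0.3081.

0.3081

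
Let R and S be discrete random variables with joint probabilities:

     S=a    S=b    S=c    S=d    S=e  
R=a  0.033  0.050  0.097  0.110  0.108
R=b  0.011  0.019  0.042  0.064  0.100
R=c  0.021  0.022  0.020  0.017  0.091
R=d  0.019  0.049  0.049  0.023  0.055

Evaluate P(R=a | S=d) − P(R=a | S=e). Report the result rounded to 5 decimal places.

P(S=d) = 0.110 + 0.064 + 0.017 + 0.023 = 0.214; P(R=a | S=d) = 0.110/0.214 = 0.514019.
P(S=e) = 0.108 + 0.100 + 0.091 + 0.055 = 0.354; P(R=a | S=e) = 0.108/0.354 = 0.305085.
Difference = 0.20893.

0.20893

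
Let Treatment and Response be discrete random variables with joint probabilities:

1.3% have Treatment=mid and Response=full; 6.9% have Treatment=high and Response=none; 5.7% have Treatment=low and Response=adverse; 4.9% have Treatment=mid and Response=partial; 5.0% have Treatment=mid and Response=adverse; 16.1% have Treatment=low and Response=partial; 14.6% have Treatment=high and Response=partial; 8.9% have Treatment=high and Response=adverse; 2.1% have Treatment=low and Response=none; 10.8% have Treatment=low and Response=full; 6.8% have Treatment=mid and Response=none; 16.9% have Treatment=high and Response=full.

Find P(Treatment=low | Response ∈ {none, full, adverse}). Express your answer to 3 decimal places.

0.289

P(Response=none) = 0.021 + 0.068 + 0.069 = 0.158.
P(Response=full) = 0.108 + 0.013 + 0.169 = 0.290.
P(Response=adverse) = 0.057 + 0.050 + 0.089 = 0.196.
P(Response ∈ {none, full, adverse}) = 0.158 + 0.290 + 0.196 = 0.644; P(Treatment=low, Response ∈ {none, full, adverse}) = 0.021 + 0.108 + 0.057 = 0.186.
P(Treatment=low | Response ∈ {none, full, adverse}) = 0.186/0.644 = 0.289.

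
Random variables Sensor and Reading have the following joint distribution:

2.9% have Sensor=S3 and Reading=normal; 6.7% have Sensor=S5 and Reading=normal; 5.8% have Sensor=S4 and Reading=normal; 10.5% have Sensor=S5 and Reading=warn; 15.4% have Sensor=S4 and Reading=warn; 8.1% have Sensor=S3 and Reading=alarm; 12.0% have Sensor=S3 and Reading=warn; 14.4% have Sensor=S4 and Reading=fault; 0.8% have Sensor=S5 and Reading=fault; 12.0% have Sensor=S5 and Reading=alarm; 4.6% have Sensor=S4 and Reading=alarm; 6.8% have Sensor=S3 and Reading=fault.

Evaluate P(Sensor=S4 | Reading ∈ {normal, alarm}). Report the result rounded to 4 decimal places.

0.2594

P(Reading=normal) = 0.029 + 0.058 + 0.067 = 0.154.
P(Reading=alarm) = 0.081 + 0.046 + 0.120 = 0.247.
P(Reading ∈ {normal, alarm}) = 0.154 + 0.247 = 0.401; P(Sensor=S4, Reading ∈ {normal, alarm}) = 0.058 + 0.046 = 0.104.
P(Sensor=S4 | Reading ∈ {normal, alarm}) = 0.104/0.401 = 0.2594.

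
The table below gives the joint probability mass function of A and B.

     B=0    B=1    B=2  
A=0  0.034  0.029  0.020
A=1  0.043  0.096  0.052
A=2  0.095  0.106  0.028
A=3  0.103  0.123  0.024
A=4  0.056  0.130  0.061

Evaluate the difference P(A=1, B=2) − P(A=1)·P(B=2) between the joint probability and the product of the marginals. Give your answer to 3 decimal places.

P(A=1) = 0.043 + 0.096 + 0.052 = 0.191.
P(B=2) = 0.020 + 0.052 + 0.028 + 0.024 + 0.061 = 0.185.
P(A=1, B=2) − P(A=1)P(B=2) = 0.052 − 0.191×0.185 = 0.017.

0.017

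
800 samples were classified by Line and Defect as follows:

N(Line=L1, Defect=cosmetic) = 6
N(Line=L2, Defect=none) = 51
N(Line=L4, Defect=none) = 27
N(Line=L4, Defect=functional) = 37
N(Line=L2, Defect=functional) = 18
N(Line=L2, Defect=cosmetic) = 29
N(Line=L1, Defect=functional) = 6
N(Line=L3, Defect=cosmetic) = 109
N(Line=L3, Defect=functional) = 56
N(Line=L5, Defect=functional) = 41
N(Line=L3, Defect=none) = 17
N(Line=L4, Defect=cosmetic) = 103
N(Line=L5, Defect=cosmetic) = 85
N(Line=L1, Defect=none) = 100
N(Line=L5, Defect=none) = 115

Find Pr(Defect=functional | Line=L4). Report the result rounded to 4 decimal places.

Total with Line=L4: 27 + 103 + 37 = 167.
P(Defect=functional | Line=L4) = 37/167 = 0.2216.

0.2216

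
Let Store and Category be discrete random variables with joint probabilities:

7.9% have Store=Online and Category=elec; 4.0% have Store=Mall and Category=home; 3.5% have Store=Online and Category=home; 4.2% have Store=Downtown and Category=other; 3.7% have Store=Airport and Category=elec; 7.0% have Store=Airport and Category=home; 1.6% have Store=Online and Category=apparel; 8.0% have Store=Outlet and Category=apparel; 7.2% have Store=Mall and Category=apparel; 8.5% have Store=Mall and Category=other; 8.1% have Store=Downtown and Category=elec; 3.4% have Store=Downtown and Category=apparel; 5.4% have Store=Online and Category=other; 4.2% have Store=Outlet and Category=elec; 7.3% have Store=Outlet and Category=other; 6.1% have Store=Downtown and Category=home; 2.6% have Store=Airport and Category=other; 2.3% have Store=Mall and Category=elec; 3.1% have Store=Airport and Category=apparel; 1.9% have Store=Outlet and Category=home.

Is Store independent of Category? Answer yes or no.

no

P(Store=Mall) = 0.220 and P(Category=elec) = 0.262, so their product is 0.05764, but P(Store=Mall, Category=elec) = 0.023. Since these differ, Store and Category are not independent.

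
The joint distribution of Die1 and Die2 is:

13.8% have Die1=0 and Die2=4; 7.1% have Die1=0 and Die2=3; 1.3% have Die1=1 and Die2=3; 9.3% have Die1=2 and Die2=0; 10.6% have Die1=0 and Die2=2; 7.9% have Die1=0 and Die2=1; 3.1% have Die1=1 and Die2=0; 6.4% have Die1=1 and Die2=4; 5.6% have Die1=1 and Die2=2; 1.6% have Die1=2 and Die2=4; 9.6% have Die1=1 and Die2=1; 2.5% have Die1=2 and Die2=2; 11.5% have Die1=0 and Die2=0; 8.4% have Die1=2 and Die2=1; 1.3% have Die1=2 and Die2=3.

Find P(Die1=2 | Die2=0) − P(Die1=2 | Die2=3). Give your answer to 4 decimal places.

P(Die2=0) = 0.115 + 0.031 + 0.093 = 0.239; P(Die1=2 | Die2=0) = 0.093/0.239 = 0.38912.
P(Die2=3) = 0.071 + 0.013 + 0.013 = 0.097; P(Die1=2 | Die2=3) = 0.013/0.097 = 0.13402.
Difference = 0.2551.

0.2551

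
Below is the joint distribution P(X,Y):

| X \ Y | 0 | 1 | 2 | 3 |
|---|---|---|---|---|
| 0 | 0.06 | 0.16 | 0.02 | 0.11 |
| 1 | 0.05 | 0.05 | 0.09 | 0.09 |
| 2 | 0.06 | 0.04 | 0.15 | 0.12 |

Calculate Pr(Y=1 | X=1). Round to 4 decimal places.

0.1786

P(X=1) = 0.05 + 0.05 + 0.09 + 0.09 = 0.28.
P(Y=1 | X=1) = 0.05/0.28 = 0.1786.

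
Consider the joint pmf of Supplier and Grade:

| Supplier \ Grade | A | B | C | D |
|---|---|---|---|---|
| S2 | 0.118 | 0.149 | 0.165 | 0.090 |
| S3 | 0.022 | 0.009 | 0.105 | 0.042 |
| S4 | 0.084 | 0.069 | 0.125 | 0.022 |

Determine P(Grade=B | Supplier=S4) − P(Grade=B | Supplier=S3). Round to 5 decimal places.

P(Supplier=S4) = 0.084 + 0.069 + 0.125 + 0.022 = 0.300; P(Grade=B | Supplier=S4) = 0.069/0.300 = 0.230000.
P(Supplier=S3) = 0.022 + 0.009 + 0.105 + 0.042 = 0.178; P(Grade=B | Supplier=S3) = 0.009/0.178 = 0.050562.
Difference = 0.17944.

0.17944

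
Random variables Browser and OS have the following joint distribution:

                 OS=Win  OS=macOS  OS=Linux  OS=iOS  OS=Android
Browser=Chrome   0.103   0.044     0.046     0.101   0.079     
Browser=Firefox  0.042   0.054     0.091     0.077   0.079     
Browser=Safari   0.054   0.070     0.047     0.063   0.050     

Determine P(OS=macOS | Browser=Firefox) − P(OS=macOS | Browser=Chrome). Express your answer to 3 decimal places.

0.039

P(Browser=Firefox) = 0.042 + 0.054 + 0.091 + 0.077 + 0.079 = 0.343; P(OS=macOS | Browser=Firefox) = 0.054/0.343 = 0.1574.
P(Browser=Chrome) = 0.103 + 0.044 + 0.046 + 0.101 + 0.079 = 0.373; P(OS=macOS | Browser=Chrome) = 0.044/0.373 = 0.1180.
Difference = 0.039.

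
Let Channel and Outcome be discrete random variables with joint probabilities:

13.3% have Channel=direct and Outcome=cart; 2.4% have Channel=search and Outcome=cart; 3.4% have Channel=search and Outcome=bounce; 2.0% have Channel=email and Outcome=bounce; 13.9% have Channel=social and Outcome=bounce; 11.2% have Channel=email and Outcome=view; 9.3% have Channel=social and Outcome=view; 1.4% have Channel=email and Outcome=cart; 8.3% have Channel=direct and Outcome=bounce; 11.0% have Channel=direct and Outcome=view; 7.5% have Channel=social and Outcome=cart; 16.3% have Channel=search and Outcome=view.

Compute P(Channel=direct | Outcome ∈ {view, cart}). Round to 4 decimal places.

0.3356

P(Outcome=view) = 0.112 + 0.163 + 0.093 + 0.110 = 0.478.
P(Outcome=cart) = 0.014 + 0.024 + 0.075 + 0.133 = 0.246.
P(Outcome ∈ {view, cart}) = 0.478 + 0.246 = 0.724; P(Channel=direct, Outcome ∈ {view, cart}) = 0.110 + 0.133 = 0.243.
P(Channel=direct | Outcome ∈ {view, cart}) = 0.243/0.724 = 0.3356.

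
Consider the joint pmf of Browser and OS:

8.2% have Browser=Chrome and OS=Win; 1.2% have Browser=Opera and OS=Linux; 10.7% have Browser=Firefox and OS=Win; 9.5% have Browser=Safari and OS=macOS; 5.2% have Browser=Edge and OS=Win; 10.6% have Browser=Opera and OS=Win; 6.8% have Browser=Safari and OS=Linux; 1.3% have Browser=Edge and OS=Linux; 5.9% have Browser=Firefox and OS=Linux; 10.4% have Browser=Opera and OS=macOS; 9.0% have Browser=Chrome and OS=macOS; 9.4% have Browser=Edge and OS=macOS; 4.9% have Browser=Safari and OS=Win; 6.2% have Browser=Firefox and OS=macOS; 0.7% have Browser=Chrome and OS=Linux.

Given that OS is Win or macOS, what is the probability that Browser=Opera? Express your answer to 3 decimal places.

P(OS=Win) = 0.082 + 0.107 + 0.049 + 0.052 + 0.106 = 0.396.
P(OS=macOS) = 0.090 + 0.062 + 0.095 + 0.094 + 0.104 = 0.445.
P(OS ∈ {Win, macOS}) = 0.396 + 0.445 = 0.841; P(Browser=Opera, OS ∈ {Win, macOS}) = 0.106 + 0.104 = 0.210.
P(Browser=Opera | OS ∈ {Win, macOS}) = 0.210/0.841 = 0.250.

0.250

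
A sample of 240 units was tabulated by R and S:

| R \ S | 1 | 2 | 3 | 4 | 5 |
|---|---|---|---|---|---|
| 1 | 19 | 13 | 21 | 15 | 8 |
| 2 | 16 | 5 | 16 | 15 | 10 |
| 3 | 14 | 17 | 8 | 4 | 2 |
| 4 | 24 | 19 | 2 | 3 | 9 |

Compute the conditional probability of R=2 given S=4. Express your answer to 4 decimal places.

Total with S=4: 15 + 15 + 4 + 3 = 37.
P(R=2 | S=4) = 15/37 = 0.4054.

0.4054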